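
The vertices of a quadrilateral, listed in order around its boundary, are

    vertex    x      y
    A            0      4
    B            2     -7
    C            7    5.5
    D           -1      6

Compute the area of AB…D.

47.75

Apply the shoelace (surveyor's) formula: 2A = Σ (x_i·y_{i+1} − x_{i+1}·y_i), indices taken mod 4.
Cross-terms: -8, 60, 47.5, -4  ⇒  Σ = 95.5
Area = |Σ|/2 = 47.75.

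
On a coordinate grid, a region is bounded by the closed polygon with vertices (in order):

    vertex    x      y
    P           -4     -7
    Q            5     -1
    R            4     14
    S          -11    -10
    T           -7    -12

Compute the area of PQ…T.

145

Apply the shoelace (surveyor's) formula: 2A = Σ (x_i·y_{i+1} − x_{i+1}·y_i), indices taken mod 5.
P→Q: (-4)(-1) − (5)(-7) = 39
Q→R: (5)(14) − (4)(-1) = 74
R→S: (4)(-10) − (-11)(14) = 114
S→T: (-11)(-12) − (-7)(-10) = 62
T→P: (-7)(-7) − (-4)(-12) = 1
Σ = 290
Area = |Σ|/2 = 145.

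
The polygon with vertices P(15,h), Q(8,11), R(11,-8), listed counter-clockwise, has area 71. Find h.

The doubled signed area Σ (x_i y_{i+1} − x_{i+1} y_i) is linear in h.
With h=0 it equals 100; the coefficient of h is 3 (from the two edges through P).
So 3·h + 100 = 2·71 = 142 ⇒ h = 14.

14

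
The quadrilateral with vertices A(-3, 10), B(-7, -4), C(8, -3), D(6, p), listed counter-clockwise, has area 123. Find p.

The doubled signed area Σ (x_i y_{i+1} − x_{i+1} y_i) is linear in p.
With p=0 it equals 213; the coefficient of p is 11 (from the two edges through D).
So 11·p + 213 = 2·123 = 246 ⇒ p = 3.

3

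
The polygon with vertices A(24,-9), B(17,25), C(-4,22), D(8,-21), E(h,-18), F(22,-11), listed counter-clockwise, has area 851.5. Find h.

25

Write out the shoelace sum; only the two edges meeting at E involve h:
2·Area = [(8·(-18) − h·(-21)) + (h·(-11) − 22·(-18))] + 1201
       = 10·h + 1453 = 1703
⇒ h = 25.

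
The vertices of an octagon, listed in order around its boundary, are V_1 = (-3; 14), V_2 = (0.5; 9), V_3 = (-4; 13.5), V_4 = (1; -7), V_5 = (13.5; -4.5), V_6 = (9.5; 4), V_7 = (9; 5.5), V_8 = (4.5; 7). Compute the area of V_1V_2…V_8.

Apply the shoelace (surveyor's) formula: 2A = Σ (x_i·y_{i+1} − x_{i+1}·y_i), indices taken mod 8.
V_1→V_2: (-3)(9) − (0.5)(14) = -34
V_2→V_3: (0.5)(13.5) − (-4)(9) = 42.75
V_3→V_4: (-4)(-7) − (1)(13.5) = 14.5
V_4→V_5: (1)(-4.5) − (13.5)(-7) = 90
V_5→V_6: (13.5)(4) − (9.5)(-4.5) = 96.75
V_6→V_7: (9.5)(5.5) − (9)(4) = 16.25
V_7→V_8: (9)(7) − (4.5)(5.5) = 38.25
V_8→V_1: (4.5)(14) − (-3)(7) = 84
Σ = 348.5
Area = |Σ|/2 = 174.25.

174.25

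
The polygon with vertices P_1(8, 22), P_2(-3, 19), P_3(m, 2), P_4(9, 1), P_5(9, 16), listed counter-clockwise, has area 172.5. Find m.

Write out the shoelace sum; only the two edges meeting at P_3 involve m:
2·Area = [((-3)·2 − m·19) + (m·1 − 9·2)] + 423
       = -18·m + 399 = 345
⇒ m = 3.

3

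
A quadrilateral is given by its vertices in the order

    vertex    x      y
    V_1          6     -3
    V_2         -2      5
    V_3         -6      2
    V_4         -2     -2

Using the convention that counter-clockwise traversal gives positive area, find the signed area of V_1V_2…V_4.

Apply the surveyor's formula: 2A = Σ (x_i·y_{i+1} − x_{i+1}·y_i), indices taken mod 4.
Cross-terms: 24, 26, 16, 18  ⇒  Σ = 84
Signed area = Σ/2 = 42 (positive ⇒ counter-clockwise traversal).

42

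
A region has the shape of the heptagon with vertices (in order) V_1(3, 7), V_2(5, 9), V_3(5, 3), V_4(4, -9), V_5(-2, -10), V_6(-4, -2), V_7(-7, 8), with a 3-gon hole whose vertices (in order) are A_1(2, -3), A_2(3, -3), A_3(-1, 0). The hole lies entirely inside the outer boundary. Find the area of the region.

152.5

Outer boundary:
Apply the shoelace (surveyor's) formula: 2A = Σ (x_i·y_{i+1} − x_{i+1}·y_i), indices taken mod 7.
Cross-terms: -8, -30, -57, -58, -36, -46, -73  ⇒  Σ = -308
Area = |Σ|/2 = 154.
Hole:
Cross-terms: 3, -3, 3  ⇒  Σ = 3
Area = |Σ|/2 = 1.5.
Net area = 154 − 1.5 = 152.5.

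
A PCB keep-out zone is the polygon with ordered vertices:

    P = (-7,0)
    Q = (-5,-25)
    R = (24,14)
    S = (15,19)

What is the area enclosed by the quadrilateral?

542

Apply the shoelace (surveyor's) formula: 2A = Σ (x_i·y_{i+1} − x_{i+1}·y_i), indices taken mod 4.
Cross-terms: 175, 530, 246, 133  ⇒  Σ = 1084
Area = |Σ|/2 = 542.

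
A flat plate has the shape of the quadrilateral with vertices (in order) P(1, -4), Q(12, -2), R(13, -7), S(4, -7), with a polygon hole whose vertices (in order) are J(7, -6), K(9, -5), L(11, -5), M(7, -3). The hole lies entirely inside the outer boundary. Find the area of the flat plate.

Outer boundary:
Apply the shoelace (surveyor's) formula: 2A = Σ (x_i·y_{i+1} − x_{i+1}·y_i), indices taken mod 4.
Σ = (46) + (-58) + (-63) + (-9) = -84
Area = |Σ|/2 = 42.
Hole:
Apply the surveyor's formula: 2A = Σ (x_i·y_{i+1} − x_{i+1}·y_i), indices taken mod 4.
Σ = (19) + (10) + (2) + (-21) = 10
Area = |Σ|/2 = 5.
Net area = 42 − 5 = 37.

37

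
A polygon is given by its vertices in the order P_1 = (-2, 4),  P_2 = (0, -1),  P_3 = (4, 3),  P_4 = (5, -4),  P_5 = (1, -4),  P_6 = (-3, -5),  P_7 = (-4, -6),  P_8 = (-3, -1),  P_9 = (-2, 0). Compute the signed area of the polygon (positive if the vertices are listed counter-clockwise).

-42

Apply Gauss's area formula: 2A = Σ (x_i·y_{i+1} − x_{i+1}·y_i), indices taken mod 9.
Cross-terms: 2, 4, -31, -16, -17, -2, -14, -2, -8  ⇒  Σ = -84
Signed area = Σ/2 = -42 (negative ⇒ clockwise traversal).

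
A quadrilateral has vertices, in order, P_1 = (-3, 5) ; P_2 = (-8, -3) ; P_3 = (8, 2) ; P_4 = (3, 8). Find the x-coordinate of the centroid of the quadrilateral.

Apply the shoelace (surveyor's) formula. First the cross-terms c_i = x_i·y_{i+1} − x_{i+1}·y_i:
  49, 8, 58, 39  ⇒  2A = 154, A = 77.
Then Σ (x_i + x_{i+1})·c_i = 99, so x̄ = 99 / (6·77) = 3/14.

3/14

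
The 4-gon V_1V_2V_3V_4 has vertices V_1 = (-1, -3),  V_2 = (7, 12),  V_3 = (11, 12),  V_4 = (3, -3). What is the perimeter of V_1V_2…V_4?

42

|V_1V_2| = √((8)² + (15)²) = √289 = 17
|V_2V_3| = √((4)² + (0)²) = √16 = 4
|V_3V_4| = √((-8)² + (-15)²) = √289 = 17
|V_4V_1| = √((-4)² + (0)²) = √16 = 4
Perimeter = 17 + 4 + 17 + 4 = 42.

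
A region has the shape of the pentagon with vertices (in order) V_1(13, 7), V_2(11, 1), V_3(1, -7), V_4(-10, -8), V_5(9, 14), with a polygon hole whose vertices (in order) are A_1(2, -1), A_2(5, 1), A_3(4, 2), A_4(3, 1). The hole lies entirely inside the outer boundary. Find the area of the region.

200.5

Outer boundary:
Apply Gauss's area formula: 2A = Σ (x_i·y_{i+1} − x_{i+1}·y_i), indices taken mod 5.
Cross-terms: -64, -78, -78, -68, -119  ⇒  Σ = -407
Area = |Σ|/2 = 203.5.
Hole:
Σ = (7) + (6) + (-2) + (-5) = 6
Area = |Σ|/2 = 3.
Net area = 203.5 − 3 = 200.5.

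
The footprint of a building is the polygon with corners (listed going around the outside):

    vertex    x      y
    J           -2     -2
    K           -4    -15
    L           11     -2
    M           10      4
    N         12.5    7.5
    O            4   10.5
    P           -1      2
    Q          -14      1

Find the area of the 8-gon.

230.375

Apply the shoelace formula: 2A = Σ (x_i·y_{i+1} − x_{i+1}·y_i), indices taken mod 8.
Σ = (22) + (173) + (64) + (25) + (101.25) + (18.5) + (27) + (30) = 460.75
Area = |Σ|/2 = 230.375.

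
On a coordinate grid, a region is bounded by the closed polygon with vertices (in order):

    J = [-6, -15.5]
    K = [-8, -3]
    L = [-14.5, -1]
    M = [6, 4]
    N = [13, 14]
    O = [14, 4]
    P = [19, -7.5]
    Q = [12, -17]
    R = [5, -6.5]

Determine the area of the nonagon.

414.5

Σ = (-106) + (-35.5) + (-52) + (32) + (-144) + (-181) + (-233) + (7) + (-116.5) = -829
Area = |Σ|/2 = 414.5.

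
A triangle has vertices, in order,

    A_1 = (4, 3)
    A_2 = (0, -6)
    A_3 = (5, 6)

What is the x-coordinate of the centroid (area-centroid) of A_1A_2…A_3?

Apply the shoelace (surveyor's) formula. First the cross-terms c_i = x_i·y_{i+1} − x_{i+1}·y_i:
  -24, 30, -9  ⇒  2A = -3, A = -1.5.
Then Σ (x_i + x_{i+1})·c_i = -27, so x̄ = -27 / (6·(-1.5)) = 3.

3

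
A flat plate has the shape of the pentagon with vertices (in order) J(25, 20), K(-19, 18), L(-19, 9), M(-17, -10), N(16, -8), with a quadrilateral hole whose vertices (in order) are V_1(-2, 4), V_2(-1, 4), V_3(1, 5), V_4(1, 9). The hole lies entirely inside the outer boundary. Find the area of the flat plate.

1073.5

Outer boundary:
Apply the surveyor's formula: 2A = Σ (x_i·y_{i+1} − x_{i+1}·y_i), indices taken mod 5.
Σ = (830) + (171) + (343) + (296) + (520) = 2160
Area = |Σ|/2 = 1080.
Hole:
Apply the surveyor's formula: 2A = Σ (x_i·y_{i+1} − x_{i+1}·y_i), indices taken mod 4.
Σ = (-4) + (-9) + (4) + (22) = 13
Area = |Σ|/2 = 6.5.
Net area = 1080 − 6.5 = 1073.5.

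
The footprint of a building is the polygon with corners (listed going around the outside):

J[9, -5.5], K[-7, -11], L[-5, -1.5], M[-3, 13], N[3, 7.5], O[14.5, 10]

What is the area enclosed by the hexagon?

Σ = (-137.5) + (-44.5) + (-69.5) + (-61.5) + (-78.75) + (-169.75) = -561.5
Area = |Σ|/2 = 280.75.

280.75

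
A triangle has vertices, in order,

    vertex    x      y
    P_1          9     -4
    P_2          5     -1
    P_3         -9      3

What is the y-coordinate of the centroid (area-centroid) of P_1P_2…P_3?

Apply the surveyor's formula. First the cross-terms c_i = x_i·y_{i+1} − x_{i+1}·y_i:
  11, 6, 9  ⇒  2A = 26, A = 13.
Then Σ (y_i + y_{i+1})·c_i = -52, so ȳ = -52 / (6·13) = -2/3.

-2/3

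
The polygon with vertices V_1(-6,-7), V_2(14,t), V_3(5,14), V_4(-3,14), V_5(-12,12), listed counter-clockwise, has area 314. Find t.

The doubled signed area Σ (x_i y_{i+1} − x_{i+1} y_i) is linear in t.
With t=0 it equals 694; the coefficient of t is -11 (from the two edges through V_2).
So -11·t + 694 = 2·314 = 628 ⇒ t = 6.

6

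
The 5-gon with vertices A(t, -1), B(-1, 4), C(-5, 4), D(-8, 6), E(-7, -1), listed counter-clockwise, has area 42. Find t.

2

Write out the shoelace sum; only the two edges meeting at A involve t:
2·Area = [((-7)·(-1) − t·(-1)) + (t·4 − (-1)·(-1))] + 68
       = 5·t + 74 = 84
⇒ t = 2.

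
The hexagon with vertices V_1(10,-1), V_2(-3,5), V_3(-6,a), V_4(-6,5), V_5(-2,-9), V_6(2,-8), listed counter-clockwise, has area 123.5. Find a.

8

The doubled signed area Σ (x_i y_{i+1} − x_{i+1} y_i) is linear in a.
With a=0 it equals 223; the coefficient of a is 3 (from the two edges through V_3).
So 3·a + 223 = 2·123.5 = 247 ⇒ a = 8.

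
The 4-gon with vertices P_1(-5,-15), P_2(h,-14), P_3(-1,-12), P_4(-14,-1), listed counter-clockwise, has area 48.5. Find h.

The doubled signed area Σ (x_i y_{i+1} − x_{i+1} y_i) is linear in h.
With h=0 it equals 94; the coefficient of h is 3 (from the two edges through P_2).
So 3·h + 94 = 2·48.5 = 97 ⇒ h = 1.

1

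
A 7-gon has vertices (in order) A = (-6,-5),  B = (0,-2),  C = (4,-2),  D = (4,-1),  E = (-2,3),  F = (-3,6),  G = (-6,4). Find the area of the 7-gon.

54.5

Apply Gauss's area formula: 2A = Σ (x_i·y_{i+1} − x_{i+1}·y_i), indices taken mod 7.
Σ = (12) + (8) + (4) + (10) + (-3) + (24) + (54) = 109
Area = |Σ|/2 = 54.5.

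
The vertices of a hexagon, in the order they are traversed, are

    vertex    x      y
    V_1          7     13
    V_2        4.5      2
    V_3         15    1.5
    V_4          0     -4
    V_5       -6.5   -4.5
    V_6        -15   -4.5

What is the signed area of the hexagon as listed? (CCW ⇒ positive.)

-177.75

Cross-terms: -44.5, -23.25, -60, -26, -38.25, -163.5  ⇒  Σ = -355.5
Signed area = Σ/2 = -177.75 (negative ⇒ clockwise traversal).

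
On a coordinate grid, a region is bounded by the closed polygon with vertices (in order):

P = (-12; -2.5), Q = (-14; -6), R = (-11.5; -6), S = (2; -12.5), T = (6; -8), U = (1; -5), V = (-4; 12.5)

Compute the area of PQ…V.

Σ = (37) + (15) + (155.75) + (59) + (-22) + (-7.5) + (160) = 397.25
Area = |Σ|/2 = 198.625.

198.625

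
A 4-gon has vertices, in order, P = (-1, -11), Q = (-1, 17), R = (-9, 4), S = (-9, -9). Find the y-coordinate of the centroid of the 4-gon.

24/41

Apply the shoelace formula. First the cross-terms c_i = x_i·y_{i+1} − x_{i+1}·y_i:
  -28, 149, 117, 90  ⇒  2A = 328, A = 164.
Then Σ (y_i + y_{i+1})·c_i = 576, so ȳ = 576 / (6·164) = 24/41.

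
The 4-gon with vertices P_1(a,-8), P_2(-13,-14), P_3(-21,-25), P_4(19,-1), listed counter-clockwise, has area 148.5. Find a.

The doubled signed area Σ (x_i y_{i+1} − x_{i+1} y_i) is linear in a.
With a=0 it equals 271; the coefficient of a is -13 (from the two edges through P_1).
So -13·a + 271 = 2·148.5 = 297 ⇒ a = -2.

-2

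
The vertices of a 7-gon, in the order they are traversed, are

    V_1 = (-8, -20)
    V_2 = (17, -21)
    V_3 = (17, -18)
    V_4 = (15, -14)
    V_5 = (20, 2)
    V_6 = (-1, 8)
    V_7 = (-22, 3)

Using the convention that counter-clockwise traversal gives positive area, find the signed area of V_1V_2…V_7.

850

Apply the surveyor's formula: 2A = Σ (x_i·y_{i+1} − x_{i+1}·y_i), indices taken mod 7.
V_1→V_2: (-8)(-21) − (17)(-20) = 508
V_2→V_3: (17)(-18) − (17)(-21) = 51
V_3→V_4: (17)(-14) − (15)(-18) = 32
V_4→V_5: (15)(2) − (20)(-14) = 310
V_5→V_6: (20)(8) − (-1)(2) = 162
V_6→V_7: (-1)(3) − (-22)(8) = 173
V_7→V_1: (-22)(-20) − (-8)(3) = 464
Σ = 1700
Signed area = Σ/2 = 850 (positive ⇒ counter-clockwise traversal).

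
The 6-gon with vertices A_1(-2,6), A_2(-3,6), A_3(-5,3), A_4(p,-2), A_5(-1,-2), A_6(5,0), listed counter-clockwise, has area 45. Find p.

-3

Write out the shoelace sum; only the two edges meeting at A_4 involve p:
2·Area = [((-5)·(-2) − p·3) + (p·(-2) − (-1)·(-2))] + 67
       = -5·p + 75 = 90
⇒ p = -3.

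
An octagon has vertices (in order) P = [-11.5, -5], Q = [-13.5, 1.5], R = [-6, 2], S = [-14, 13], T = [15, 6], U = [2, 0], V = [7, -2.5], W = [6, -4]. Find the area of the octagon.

Apply the surveyor's formula: 2A = Σ (x_i·y_{i+1} − x_{i+1}·y_i), indices taken mod 8.
Σ = (-84.75) + (-18) + (-50) + (-279) + (-12) + (-5) + (-13) + (-76) = -537.75
Area = |Σ|/2 = 268.875.

268.875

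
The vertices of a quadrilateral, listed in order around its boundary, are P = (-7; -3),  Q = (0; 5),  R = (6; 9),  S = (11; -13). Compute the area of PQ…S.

Cross-terms: -35, -30, -177, -124  ⇒  Σ = -366
Area = |Σ|/2 = 183.

183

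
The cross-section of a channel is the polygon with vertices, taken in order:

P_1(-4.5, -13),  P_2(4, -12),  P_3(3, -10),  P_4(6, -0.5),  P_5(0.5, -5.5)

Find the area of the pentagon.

Σ = (106) + (-4) + (58.5) + (-32.75) + (-31.25) = 96.5
Area = |Σ|/2 = 48.25.

48.25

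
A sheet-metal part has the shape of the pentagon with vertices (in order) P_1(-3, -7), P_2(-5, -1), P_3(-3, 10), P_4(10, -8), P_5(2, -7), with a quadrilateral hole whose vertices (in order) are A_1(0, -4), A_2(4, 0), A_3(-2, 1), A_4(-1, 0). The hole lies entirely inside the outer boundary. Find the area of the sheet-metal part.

112.5

Outer boundary:
Apply Gauss's area formula: 2A = Σ (x_i·y_{i+1} − x_{i+1}·y_i), indices taken mod 5.
P_1→P_2: (-3)(-1) − (-5)(-7) = -32
P_2→P_3: (-5)(10) − (-3)(-1) = -53
P_3→P_4: (-3)(-8) − (10)(10) = -76
P_4→P_5: (10)(-7) − (2)(-8) = -54
P_5→P_1: (2)(-7) − (-3)(-7) = -35
Σ = -250
Area = |Σ|/2 = 125.
Hole:
Σ = (16) + (4) + (1) + (4) = 25
Area = |Σ|/2 = 12.5.
Net area = 125 − 12.5 = 112.5.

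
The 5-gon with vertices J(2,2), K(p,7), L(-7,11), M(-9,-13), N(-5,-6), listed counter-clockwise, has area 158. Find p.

Write out the shoelace sum; only the two edges meeting at K involve p:
2·Area = [(2·7 − p·2) + (p·11 − (-7)·7)] + 181
       = 9·p + 244 = 316
⇒ p = 8.

8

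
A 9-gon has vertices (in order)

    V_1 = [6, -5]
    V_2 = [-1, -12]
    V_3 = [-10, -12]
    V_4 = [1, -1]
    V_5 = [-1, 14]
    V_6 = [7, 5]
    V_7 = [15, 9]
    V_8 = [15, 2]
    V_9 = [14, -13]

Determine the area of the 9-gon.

Σ = (-77) + (-108) + (22) + (13) + (-103) + (-12) + (-105) + (-223) + (8) = -585
Area = |Σ|/2 = 292.5.

292.5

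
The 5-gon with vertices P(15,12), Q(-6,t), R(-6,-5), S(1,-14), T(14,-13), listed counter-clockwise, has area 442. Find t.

7

The doubled signed area Σ (x_i y_{i+1} − x_{i+1} y_i) is linear in t.
With t=0 it equals 737; the coefficient of t is 21 (from the two edges through Q).
So 21·t + 737 = 2·442 = 884 ⇒ t = 7.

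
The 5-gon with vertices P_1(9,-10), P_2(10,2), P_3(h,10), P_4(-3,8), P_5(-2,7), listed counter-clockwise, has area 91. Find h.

The doubled signed area Σ (x_i y_{i+1} − x_{i+1} y_i) is linear in h.
With h=0 it equals 200; the coefficient of h is 6 (from the two edges through P_3).
So 6·h + 200 = 2·91 = 182 ⇒ h = -3.

-3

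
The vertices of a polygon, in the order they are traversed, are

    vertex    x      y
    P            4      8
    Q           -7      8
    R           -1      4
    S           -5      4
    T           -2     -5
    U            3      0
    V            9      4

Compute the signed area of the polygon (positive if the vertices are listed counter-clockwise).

Σ = (88) + (-20) + (16) + (33) + (15) + (12) + (56) = 200
Signed area = Σ/2 = 100 (positive ⇒ counter-clockwise traversal).

100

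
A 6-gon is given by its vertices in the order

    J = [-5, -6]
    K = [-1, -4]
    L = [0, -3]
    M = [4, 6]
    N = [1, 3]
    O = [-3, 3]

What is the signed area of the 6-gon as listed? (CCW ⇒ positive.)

Apply the surveyor's formula: 2A = Σ (x_i·y_{i+1} − x_{i+1}·y_i), indices taken mod 6.
Cross-terms: 14, 3, 12, 6, 12, 33  ⇒  Σ = 80
Signed area = Σ/2 = 40 (positive ⇒ counter-clockwise traversal).

40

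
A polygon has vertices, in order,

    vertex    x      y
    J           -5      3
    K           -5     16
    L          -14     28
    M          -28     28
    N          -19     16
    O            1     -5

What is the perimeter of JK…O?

96

|JK| = √((0)² + (13)²) = √169 = 13
|KL| = √((-9)² + (12)²) = √225 = 15
|LM| = √((-14)² + (0)²) = √196 = 14
|MN| = √((9)² + (-12)²) = √225 = 15
|NO| = √((20)² + (-21)²) = √841 = 29
|OJ| = √((-6)² + (8)²) = √100 = 10
Perimeter = 13 + 15 + 14 + 15 + 29 + 10 = 96.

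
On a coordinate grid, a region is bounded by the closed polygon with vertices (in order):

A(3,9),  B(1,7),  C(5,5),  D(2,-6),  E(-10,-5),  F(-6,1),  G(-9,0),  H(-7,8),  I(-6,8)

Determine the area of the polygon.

158.5

Apply Gauss's area formula: 2A = Σ (x_i·y_{i+1} − x_{i+1}·y_i), indices taken mod 9.
Σ = (12) + (-30) + (-40) + (-70) + (-40) + (9) + (-72) + (-8) + (-78) = -317
Area = |Σ|/2 = 158.5.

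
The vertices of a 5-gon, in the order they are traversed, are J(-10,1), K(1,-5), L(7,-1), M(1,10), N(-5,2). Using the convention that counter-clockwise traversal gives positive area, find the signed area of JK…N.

110.5

Σ = (49) + (34) + (71) + (52) + (15) = 221
Signed area = Σ/2 = 110.5 (positive ⇒ counter-clockwise traversal).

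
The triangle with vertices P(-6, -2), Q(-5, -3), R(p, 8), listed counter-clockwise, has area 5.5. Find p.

The doubled signed area Σ (x_i y_{i+1} − x_{i+1} y_i) is linear in p.
With p=0 it equals 16; the coefficient of p is 1 (from the two edges through R).
So 1·p + 16 = 2·5.5 = 11 ⇒ p = -5.

-5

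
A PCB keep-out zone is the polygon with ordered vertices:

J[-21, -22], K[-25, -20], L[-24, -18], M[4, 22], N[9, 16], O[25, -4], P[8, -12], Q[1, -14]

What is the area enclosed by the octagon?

935

Apply the surveyor's formula: 2A = Σ (x_i·y_{i+1} − x_{i+1}·y_i), indices taken mod 8.
Cross-terms: -130, -30, -456, -134, -436, -268, -100, -316  ⇒  Σ = -1870
Area = |Σ|/2 = 935.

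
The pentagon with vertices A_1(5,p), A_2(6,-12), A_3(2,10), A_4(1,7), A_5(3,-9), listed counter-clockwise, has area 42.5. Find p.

Write out the shoelace sum; only the two edges meeting at A_1 involve p:
2·Area = [(3·p − 5·(-9)) + (5·(-12) − 6·p)] + 58
       = -3·p + 43 = 85
⇒ p = -14.

-14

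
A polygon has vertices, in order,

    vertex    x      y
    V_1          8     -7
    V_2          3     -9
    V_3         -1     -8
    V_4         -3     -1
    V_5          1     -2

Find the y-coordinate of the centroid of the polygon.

-38/7

Apply the shoelace (surveyor's) formula. First the cross-terms c_i = x_i·y_{i+1} − x_{i+1}·y_i:
  -51, -33, -23, 7, 9  ⇒  2A = -91, A = -45.5.
Then Σ (y_i + y_{i+1})·c_i = 1482, so ȳ = 1482 / (6·(-45.5)) = -38/7.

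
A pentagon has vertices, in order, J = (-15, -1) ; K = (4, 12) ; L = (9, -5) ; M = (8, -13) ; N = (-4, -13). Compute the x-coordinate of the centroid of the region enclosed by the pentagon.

Apply the surveyor's formula. First the cross-terms c_i = x_i·y_{i+1} − x_{i+1}·y_i:
  -176, -128, -77, -156, -191  ⇒  2A = -728, A = -364.
Then Σ (x_i + x_{i+1})·c_i = 1968, so x̄ = 1968 / (6·(-364)) = -82/91.

-82/91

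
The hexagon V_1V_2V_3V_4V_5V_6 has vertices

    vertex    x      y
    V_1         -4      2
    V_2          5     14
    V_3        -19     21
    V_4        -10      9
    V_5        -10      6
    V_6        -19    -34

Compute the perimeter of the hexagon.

|V_1V_2| = √((9)² + (12)²) = √225 = 15
|V_2V_3| = √((-24)² + (7)²) = √625 = 25
|V_3V_4| = √((9)² + (-12)²) = √225 = 15
|V_4V_5| = √((0)² + (-3)²) = √9 = 3
|V_5V_6| = √((-9)² + (-40)²) = √1681 = 41
|V_6V_1| = √((15)² + (36)²) = √1521 = 39
Perimeter = 15 + 25 + 15 + 3 + 41 + 39 = 138.

138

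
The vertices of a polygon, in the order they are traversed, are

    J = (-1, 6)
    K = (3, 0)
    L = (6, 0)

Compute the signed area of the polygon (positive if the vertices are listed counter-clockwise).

Apply Gauss's area formula: 2A = Σ (x_i·y_{i+1} − x_{i+1}·y_i), indices taken mod 3.
Σ = (-18) + (0) + (36) = 18
Signed area = Σ/2 = 9 (positive ⇒ counter-clockwise traversal).

9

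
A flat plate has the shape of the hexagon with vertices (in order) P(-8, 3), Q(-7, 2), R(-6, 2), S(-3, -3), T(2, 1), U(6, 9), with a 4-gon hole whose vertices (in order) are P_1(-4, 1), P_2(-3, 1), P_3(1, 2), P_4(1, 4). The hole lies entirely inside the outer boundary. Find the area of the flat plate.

60.5

Outer boundary:
Apply Gauss's area formula: 2A = Σ (x_i·y_{i+1} − x_{i+1}·y_i), indices taken mod 6.
P→Q: (-8)(2) − (-7)(3) = 5
Q→R: (-7)(2) − (-6)(2) = -2
R→S: (-6)(-3) − (-3)(2) = 24
S→T: (-3)(1) − (2)(-3) = 3
T→U: (2)(9) − (6)(1) = 12
U→P: (6)(3) − (-8)(9) = 90
Σ = 132
Area = |Σ|/2 = 66.
Hole:
Apply Gauss's area formula: 2A = Σ (x_i·y_{i+1} − x_{i+1}·y_i), indices taken mod 4.
Cross-terms: -1, -7, 2, 17  ⇒  Σ = 11
Area = |Σ|/2 = 5.5.
Net area = 66 − 5.5 = 60.5.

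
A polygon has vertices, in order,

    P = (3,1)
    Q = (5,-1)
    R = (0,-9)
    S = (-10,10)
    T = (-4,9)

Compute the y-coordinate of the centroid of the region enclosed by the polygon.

Apply Gauss's area formula. First the cross-terms c_i = x_i·y_{i+1} − x_{i+1}·y_i:
  -8, -45, -90, -50, -31  ⇒  2A = -224, A = -112.
Then Σ (y_i + y_{i+1})·c_i = -900, so ȳ = -900 / (6·(-112)) = 75/56.

75/56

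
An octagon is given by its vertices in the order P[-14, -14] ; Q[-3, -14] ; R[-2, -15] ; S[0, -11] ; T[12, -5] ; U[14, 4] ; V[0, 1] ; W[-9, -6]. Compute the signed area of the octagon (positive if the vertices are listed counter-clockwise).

254

Σ = (154) + (17) + (22) + (132) + (118) + (14) + (9) + (42) = 508
Signed area = Σ/2 = 254 (positive ⇒ counter-clockwise traversal).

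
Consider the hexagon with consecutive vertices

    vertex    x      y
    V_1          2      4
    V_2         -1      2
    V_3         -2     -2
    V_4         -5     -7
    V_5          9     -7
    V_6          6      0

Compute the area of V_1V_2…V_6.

91

Apply the surveyor's formula: 2A = Σ (x_i·y_{i+1} − x_{i+1}·y_i), indices taken mod 6.
Σ = (8) + (6) + (4) + (98) + (42) + (24) = 182
Area = |Σ|/2 = 91.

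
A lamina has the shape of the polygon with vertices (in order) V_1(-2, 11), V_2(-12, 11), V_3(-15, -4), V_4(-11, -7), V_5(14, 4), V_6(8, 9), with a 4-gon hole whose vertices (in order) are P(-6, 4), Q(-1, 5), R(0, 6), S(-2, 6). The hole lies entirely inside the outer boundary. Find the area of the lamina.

315

Outer boundary:
Apply the shoelace (surveyor's) formula: 2A = Σ (x_i·y_{i+1} − x_{i+1}·y_i), indices taken mod 6.
V_1→V_2: (-2)(11) − (-12)(11) = 110
V_2→V_3: (-12)(-4) − (-15)(11) = 213
V_3→V_4: (-15)(-7) − (-11)(-4) = 61
V_4→V_5: (-11)(4) − (14)(-7) = 54
V_5→V_6: (14)(9) − (8)(4) = 94
V_6→V_1: (8)(11) − (-2)(9) = 106
Σ = 638
Area = |Σ|/2 = 319.
Hole:
Cross-terms: -26, -6, 12, 28  ⇒  Σ = 8
Area = |Σ|/2 = 4.
Net area = 319 − 4 = 315.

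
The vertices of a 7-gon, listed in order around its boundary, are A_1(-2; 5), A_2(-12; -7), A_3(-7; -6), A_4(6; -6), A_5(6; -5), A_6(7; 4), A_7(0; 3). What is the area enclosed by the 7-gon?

A_1→A_2: (-2)(-7) − (-12)(5) = 74
A_2→A_3: (-12)(-6) − (-7)(-7) = 23
A_3→A_4: (-7)(-6) − (6)(-6) = 78
A_4→A_5: (6)(-5) − (6)(-6) = 6
A_5→A_6: (6)(4) − (7)(-5) = 59
A_6→A_7: (7)(3) − (0)(4) = 21
A_7→A_1: (0)(5) − (-2)(3) = 6
Σ = 267
Area = |Σ|/2 = 133.5.

133.5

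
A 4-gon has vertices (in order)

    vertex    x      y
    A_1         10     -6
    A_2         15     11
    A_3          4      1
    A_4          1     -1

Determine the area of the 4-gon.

Apply the shoelace (surveyor's) formula: 2A = Σ (x_i·y_{i+1} − x_{i+1}·y_i), indices taken mod 4.
Σ = (200) + (-29) + (-5) + (4) = 170
Area = |Σ|/2 = 85.

85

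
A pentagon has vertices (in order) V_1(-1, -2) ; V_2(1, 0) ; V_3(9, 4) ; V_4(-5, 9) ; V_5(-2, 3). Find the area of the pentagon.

58.5

Apply the surveyor's formula: 2A = Σ (x_i·y_{i+1} − x_{i+1}·y_i), indices taken mod 5.
Σ = (2) + (4) + (101) + (3) + (7) = 117
Area = |Σ|/2 = 58.5.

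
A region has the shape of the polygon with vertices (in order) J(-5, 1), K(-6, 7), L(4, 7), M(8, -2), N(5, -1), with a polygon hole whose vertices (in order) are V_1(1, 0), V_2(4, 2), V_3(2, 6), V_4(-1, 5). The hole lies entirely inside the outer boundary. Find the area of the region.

64

Outer boundary:
J→K: (-5)(7) − (-6)(1) = -29
K→L: (-6)(7) − (4)(7) = -70
L→M: (4)(-2) − (8)(7) = -64
M→N: (8)(-1) − (5)(-2) = 2
N→J: (5)(1) − (-5)(-1) = 0
Σ = -161
Area = |Σ|/2 = 80.5.
Hole:
Apply the shoelace formula: 2A = Σ (x_i·y_{i+1} − x_{i+1}·y_i), indices taken mod 4.
Σ = (2) + (20) + (16) + (-5) = 33
Area = |Σ|/2 = 16.5.
Net area = 80.5 − 16.5 = 64.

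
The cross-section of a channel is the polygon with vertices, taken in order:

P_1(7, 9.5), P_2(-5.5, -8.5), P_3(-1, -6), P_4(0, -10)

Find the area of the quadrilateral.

48.625

Apply the shoelace formula: 2A = Σ (x_i·y_{i+1} − x_{i+1}·y_i), indices taken mod 4.
Σ = (-7.25) + (24.5) + (10) + (70) = 97.25
Area = |Σ|/2 = 48.625.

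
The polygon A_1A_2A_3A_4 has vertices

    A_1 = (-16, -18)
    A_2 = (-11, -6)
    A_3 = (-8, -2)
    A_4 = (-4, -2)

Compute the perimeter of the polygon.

42

|A_1A_2| = √((5)² + (12)²) = √169 = 13
|A_2A_3| = √((3)² + (4)²) = √25 = 5
|A_3A_4| = √((4)² + (0)²) = √16 = 4
|A_4A_1| = √((-12)² + (-16)²) = √400 = 20
Perimeter = 13 + 5 + 4 + 20 = 42.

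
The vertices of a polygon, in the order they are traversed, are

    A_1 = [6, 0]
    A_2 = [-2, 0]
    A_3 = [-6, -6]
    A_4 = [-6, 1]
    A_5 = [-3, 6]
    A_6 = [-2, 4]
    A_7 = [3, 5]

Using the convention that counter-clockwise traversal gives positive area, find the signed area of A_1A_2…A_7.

-57.5

Σ = (0) + (12) + (-42) + (-33) + (0) + (-22) + (-30) = -115
Signed area = Σ/2 = -57.5 (negative ⇒ clockwise traversal).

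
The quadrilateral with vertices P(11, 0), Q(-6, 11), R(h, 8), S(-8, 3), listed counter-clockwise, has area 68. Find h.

Write out the shoelace sum; only the two edges meeting at R involve h:
2·Area = [((-6)·8 − h·11) + (h·3 − (-8)·8)] + 88
       = -8·h + 104 = 136
⇒ h = -4.

-4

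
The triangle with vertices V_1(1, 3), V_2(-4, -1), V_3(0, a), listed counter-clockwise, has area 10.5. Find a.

-2

Write out the shoelace sum; only the two edges meeting at V_3 involve a:
2·Area = [((-4)·a − 0·(-1)) + (0·3 − 1·a)] + 11
       = -5·a + 11 = 21
⇒ a = -2.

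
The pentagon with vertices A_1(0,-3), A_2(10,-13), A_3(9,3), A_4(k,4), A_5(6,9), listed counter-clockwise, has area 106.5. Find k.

7

The doubled signed area Σ (x_i y_{i+1} − x_{i+1} y_i) is linear in k.
With k=0 it equals 171; the coefficient of k is 6 (from the two edges through A_4).
So 6·k + 171 = 2·106.5 = 213 ⇒ k = 7.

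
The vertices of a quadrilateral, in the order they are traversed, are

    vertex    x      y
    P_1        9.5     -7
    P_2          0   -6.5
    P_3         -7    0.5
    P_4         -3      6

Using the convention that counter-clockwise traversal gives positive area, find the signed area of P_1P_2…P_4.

Apply the shoelace (surveyor's) formula: 2A = Σ (x_i·y_{i+1} − x_{i+1}·y_i), indices taken mod 4.
P_1→P_2: (9.5)(-6.5) − (0)(-7) = -61.75
P_2→P_3: (0)(0.5) − (-7)(-6.5) = -45.5
P_3→P_4: (-7)(6) − (-3)(0.5) = -40.5
P_4→P_1: (-3)(-7) − (9.5)(6) = -36
Σ = -183.75
Signed area = Σ/2 = -91.875 (negative ⇒ clockwise traversal).

-91.875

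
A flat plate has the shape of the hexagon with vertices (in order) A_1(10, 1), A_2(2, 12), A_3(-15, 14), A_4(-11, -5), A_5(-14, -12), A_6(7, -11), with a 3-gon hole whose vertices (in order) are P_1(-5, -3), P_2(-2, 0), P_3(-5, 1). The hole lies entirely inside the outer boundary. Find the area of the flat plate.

480

Outer boundary:
A_1→A_2: (10)(12) − (2)(1) = 118
A_2→A_3: (2)(14) − (-15)(12) = 208
A_3→A_4: (-15)(-5) − (-11)(14) = 229
A_4→A_5: (-11)(-12) − (-14)(-5) = 62
A_5→A_6: (-14)(-11) − (7)(-12) = 238
A_6→A_1: (7)(1) − (10)(-11) = 117
Σ = 972
Area = |Σ|/2 = 486.
Hole:
Apply the surveyor's formula: 2A = Σ (x_i·y_{i+1} − x_{i+1}·y_i), indices taken mod 3.
P_1→P_2: (-5)(0) − (-2)(-3) = -6
P_2→P_3: (-2)(1) − (-5)(0) = -2
P_3→P_1: (-5)(-3) − (-5)(1) = 20
Σ = 12
Area = |Σ|/2 = 6.
Net area = 486 − 6 = 480.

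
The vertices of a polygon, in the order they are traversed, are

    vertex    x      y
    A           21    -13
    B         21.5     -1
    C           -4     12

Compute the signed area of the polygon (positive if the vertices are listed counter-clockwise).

156.25

Σ = (258.5) + (254) + (-200) = 312.5
Signed area = Σ/2 = 156.25 (positive ⇒ counter-clockwise traversal).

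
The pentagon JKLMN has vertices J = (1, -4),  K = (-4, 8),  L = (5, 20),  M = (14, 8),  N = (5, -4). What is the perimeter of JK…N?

|JK| = √((-5)² + (12)²) = √169 = 13
|KL| = √((9)² + (12)²) = √225 = 15
|LM| = √((9)² + (-12)²) = √225 = 15
|MN| = √((-9)² + (-12)²) = √225 = 15
|NJ| = √((-4)² + (0)²) = √16 = 4
Perimeter = 13 + 15 + 15 + 15 + 4 = 62.

62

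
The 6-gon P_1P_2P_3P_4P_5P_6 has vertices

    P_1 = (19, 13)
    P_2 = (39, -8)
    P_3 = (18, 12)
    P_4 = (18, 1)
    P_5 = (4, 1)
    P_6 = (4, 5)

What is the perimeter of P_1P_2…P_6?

|P_1P_2| = √((20)² + (-21)²) = √841 = 29
|P_2P_3| = √((-21)² + (20)²) = √841 = 29
|P_3P_4| = √((0)² + (-11)²) = √121 = 11
|P_4P_5| = √((-14)² + (0)²) = √196 = 14
|P_5P_6| = √((0)² + (4)²) = √16 = 4
|P_6P_1| = √((15)² + (8)²) = √289 = 17
Perimeter = 29 + 29 + 11 + 14 + 4 + 17 = 104.

104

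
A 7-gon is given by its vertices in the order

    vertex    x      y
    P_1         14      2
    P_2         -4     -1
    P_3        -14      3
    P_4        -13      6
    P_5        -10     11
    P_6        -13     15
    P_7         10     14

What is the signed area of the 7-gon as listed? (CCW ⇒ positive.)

-337.5

Apply the shoelace (surveyor's) formula: 2A = Σ (x_i·y_{i+1} − x_{i+1}·y_i), indices taken mod 7.
P_1→P_2: (14)(-1) − (-4)(2) = -6
P_2→P_3: (-4)(3) − (-14)(-1) = -26
P_3→P_4: (-14)(6) − (-13)(3) = -45
P_4→P_5: (-13)(11) − (-10)(6) = -83
P_5→P_6: (-10)(15) − (-13)(11) = -7
P_6→P_7: (-13)(14) − (10)(15) = -332
P_7→P_1: (10)(2) − (14)(14) = -176
Σ = -675
Signed area = Σ/2 = -337.5 (negative ⇒ clockwise traversal).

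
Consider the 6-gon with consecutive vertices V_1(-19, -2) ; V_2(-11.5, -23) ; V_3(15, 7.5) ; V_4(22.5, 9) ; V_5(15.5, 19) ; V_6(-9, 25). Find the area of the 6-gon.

Apply Gauss's area formula: 2A = Σ (x_i·y_{i+1} − x_{i+1}·y_i), indices taken mod 6.
Σ = (414) + (258.75) + (-33.75) + (288) + (558.5) + (493) = 1978.5
Area = |Σ|/2 = 989.25.

989.25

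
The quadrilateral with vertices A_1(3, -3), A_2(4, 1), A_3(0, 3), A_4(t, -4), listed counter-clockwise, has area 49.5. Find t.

-10

Write out the shoelace sum; only the two edges meeting at A_4 involve t:
2·Area = [(0·(-4) − t·3) + (t·(-3) − 3·(-4))] + 27
       = -6·t + 39 = 99
⇒ t = -10.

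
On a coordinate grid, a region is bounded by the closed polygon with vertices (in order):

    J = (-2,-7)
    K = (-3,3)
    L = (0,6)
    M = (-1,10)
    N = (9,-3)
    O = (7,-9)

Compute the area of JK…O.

J→K: (-2)(3) − (-3)(-7) = -27
K→L: (-3)(6) − (0)(3) = -18
L→M: (0)(10) − (-1)(6) = 6
M→N: (-1)(-3) − (9)(10) = -87
N→O: (9)(-9) − (7)(-3) = -60
O→J: (7)(-7) − (-2)(-9) = -67
Σ = -253
Area = |Σ|/2 = 126.5.

126.5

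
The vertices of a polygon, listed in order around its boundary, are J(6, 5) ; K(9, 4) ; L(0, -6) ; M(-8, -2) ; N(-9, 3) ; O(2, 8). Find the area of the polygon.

J→K: (6)(4) − (9)(5) = -21
K→L: (9)(-6) − (0)(4) = -54
L→M: (0)(-2) − (-8)(-6) = -48
M→N: (-8)(3) − (-9)(-2) = -42
N→O: (-9)(8) − (2)(3) = -78
O→J: (2)(5) − (6)(8) = -38
Σ = -281
Area = |Σ|/2 = 140.5.

140.5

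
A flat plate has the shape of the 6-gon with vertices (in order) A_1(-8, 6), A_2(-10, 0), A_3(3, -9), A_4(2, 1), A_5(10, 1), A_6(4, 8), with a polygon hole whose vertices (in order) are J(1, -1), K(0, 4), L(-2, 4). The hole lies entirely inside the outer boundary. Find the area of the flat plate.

Outer boundary:
Σ = (60) + (90) + (21) + (-8) + (76) + (88) = 327
Area = |Σ|/2 = 163.5.
Hole:
J→K: (1)(4) − (0)(-1) = 4
K→L: (0)(4) − (-2)(4) = 8
L→J: (-2)(-1) − (1)(4) = -2
Σ = 10
Area = |Σ|/2 = 5.
Net area = 163.5 − 5 = 158.5.

158.5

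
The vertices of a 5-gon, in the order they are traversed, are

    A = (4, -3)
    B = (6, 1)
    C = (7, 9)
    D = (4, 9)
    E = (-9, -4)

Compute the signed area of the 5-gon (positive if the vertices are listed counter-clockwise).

Apply the shoelace formula: 2A = Σ (x_i·y_{i+1} − x_{i+1}·y_i), indices taken mod 5.
Σ = (22) + (47) + (27) + (65) + (43) = 204
Signed area = Σ/2 = 102 (positive ⇒ counter-clockwise traversal).

102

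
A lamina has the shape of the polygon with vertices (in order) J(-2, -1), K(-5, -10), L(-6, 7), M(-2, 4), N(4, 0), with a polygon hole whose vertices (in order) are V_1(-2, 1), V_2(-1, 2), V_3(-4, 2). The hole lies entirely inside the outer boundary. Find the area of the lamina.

Outer boundary:
Cross-terms: 15, -95, -10, -16, -4  ⇒  Σ = -110
Area = |Σ|/2 = 55.
Hole:
V_1→V_2: (-2)(2) − (-1)(1) = -3
V_2→V_3: (-1)(2) − (-4)(2) = 6
V_3→V_1: (-4)(1) − (-2)(2) = 0
Σ = 3
Area = |Σ|/2 = 1.5.
Net area = 55 − 1.5 = 53.5.

53.5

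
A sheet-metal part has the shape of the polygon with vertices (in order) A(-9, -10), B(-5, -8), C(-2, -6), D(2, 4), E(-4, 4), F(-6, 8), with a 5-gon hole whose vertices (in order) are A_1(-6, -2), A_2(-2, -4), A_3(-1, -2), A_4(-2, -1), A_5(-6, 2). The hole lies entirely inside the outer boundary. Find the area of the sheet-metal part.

Outer boundary:
Cross-terms: 22, 14, 4, 24, -8, 132  ⇒  Σ = 188
Area = |Σ|/2 = 94.
Hole:
Apply the shoelace formula: 2A = Σ (x_i·y_{i+1} − x_{i+1}·y_i), indices taken mod 5.
Σ = (20) + (0) + (-3) + (-10) + (24) = 31
Area = |Σ|/2 = 15.5.
Net area = 94 − 15.5 = 78.5.

78.5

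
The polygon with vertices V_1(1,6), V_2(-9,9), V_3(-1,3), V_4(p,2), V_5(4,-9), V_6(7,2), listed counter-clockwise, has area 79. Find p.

-1

The doubled signed area Σ (x_i y_{i+1} − x_{i+1} y_i) is linear in p.
With p=0 it equals 146; the coefficient of p is -12 (from the two edges through V_4).
So -12·p + 146 = 2·79 = 158 ⇒ p = -1.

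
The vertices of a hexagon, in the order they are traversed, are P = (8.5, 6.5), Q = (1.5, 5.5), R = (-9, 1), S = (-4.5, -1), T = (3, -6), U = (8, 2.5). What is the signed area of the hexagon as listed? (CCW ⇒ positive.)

108.875

Cross-terms: 37, 51, 13.5, 30, 55.5, 30.75  ⇒  Σ = 217.75
Signed area = Σ/2 = 108.875 (positive ⇒ counter-clockwise traversal).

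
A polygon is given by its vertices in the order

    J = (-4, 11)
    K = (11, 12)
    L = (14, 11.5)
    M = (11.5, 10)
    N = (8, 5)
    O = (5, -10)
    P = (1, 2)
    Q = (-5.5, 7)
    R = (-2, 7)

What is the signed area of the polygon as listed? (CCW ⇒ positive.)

-155.375

Apply Gauss's area formula: 2A = Σ (x_i·y_{i+1} − x_{i+1}·y_i), indices taken mod 9.
J→K: (-4)(12) − (11)(11) = -169
K→L: (11)(11.5) − (14)(12) = -41.5
L→M: (14)(10) − (11.5)(11.5) = 7.75
M→N: (11.5)(5) − (8)(10) = -22.5
N→O: (8)(-10) − (5)(5) = -105
O→P: (5)(2) − (1)(-10) = 20
P→Q: (1)(7) − (-5.5)(2) = 18
Q→R: (-5.5)(7) − (-2)(7) = -24.5
R→J: (-2)(11) − (-4)(7) = 6
Σ = -310.75
Signed area = Σ/2 = -155.375 (negative ⇒ clockwise traversal).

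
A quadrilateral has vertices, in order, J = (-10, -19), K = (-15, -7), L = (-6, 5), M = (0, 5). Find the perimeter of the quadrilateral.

|JK| = √((-5)² + (12)²) = √169 = 13
|KL| = √((9)² + (12)²) = √225 = 15
|LM| = √((6)² + (0)²) = √36 = 6
|MJ| = √((-10)² + (-24)²) = √676 = 26
Perimeter = 13 + 15 + 6 + 26 = 60.

60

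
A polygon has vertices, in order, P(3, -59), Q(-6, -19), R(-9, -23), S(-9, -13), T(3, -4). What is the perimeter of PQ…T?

|PQ| = √((-9)² + (40)²) = √1681 = 41
|QR| = √((-3)² + (-4)²) = √25 = 5
|RS| = √((0)² + (10)²) = √100 = 10
|ST| = √((12)² + (9)²) = √225 = 15
|TP| = √((0)² + (-55)²) = √3025 = 55
Perimeter = 41 + 5 + 10 + 15 + 55 = 126.

126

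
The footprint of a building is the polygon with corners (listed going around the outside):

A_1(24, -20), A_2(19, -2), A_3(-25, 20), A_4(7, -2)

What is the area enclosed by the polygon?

240

Apply the shoelace formula: 2A = Σ (x_i·y_{i+1} − x_{i+1}·y_i), indices taken mod 4.
Cross-terms: 332, 330, -90, -92  ⇒  Σ = 480
Area = |Σ|/2 = 240.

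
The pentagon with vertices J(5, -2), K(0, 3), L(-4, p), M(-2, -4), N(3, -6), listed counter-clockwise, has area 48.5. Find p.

3

Write out the shoelace sum; only the two edges meeting at L involve p:
2·Area = [(0·p − (-4)·3) + ((-4)·(-4) − (-2)·p)] + 63
       = 2·p + 91 = 97
⇒ p = 3.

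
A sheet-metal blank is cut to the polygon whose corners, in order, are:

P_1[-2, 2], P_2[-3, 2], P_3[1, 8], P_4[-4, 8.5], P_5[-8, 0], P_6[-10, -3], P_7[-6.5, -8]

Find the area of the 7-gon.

P_1→P_2: (-2)(2) − (-3)(2) = 2
P_2→P_3: (-3)(8) − (1)(2) = -26
P_3→P_4: (1)(8.5) − (-4)(8) = 40.5
P_4→P_5: (-4)(0) − (-8)(8.5) = 68
P_5→P_6: (-8)(-3) − (-10)(0) = 24
P_6→P_7: (-10)(-8) − (-6.5)(-3) = 60.5
P_7→P_1: (-6.5)(2) − (-2)(-8) = -29
Σ = 140
Area = |Σ|/2 = 70.

70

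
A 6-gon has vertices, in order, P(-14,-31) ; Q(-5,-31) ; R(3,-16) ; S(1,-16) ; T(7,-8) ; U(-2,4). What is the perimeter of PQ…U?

|PQ| = √((9)² + (0)²) = √81 = 9
|QR| = √((8)² + (15)²) = √289 = 17
|RS| = √((-2)² + (0)²) = √4 = 2
|ST| = √((6)² + (8)²) = √100 = 10
|TU| = √((-9)² + (12)²) = √225 = 15
|UP| = √((-12)² + (-35)²) = √1369 = 37
Perimeter = 9 + 17 + 2 + 10 + 15 + 37 = 90.

90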